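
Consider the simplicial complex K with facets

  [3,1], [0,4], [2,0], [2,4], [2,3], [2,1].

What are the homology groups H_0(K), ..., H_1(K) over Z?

We work with the vertex ordering 0 < 1 < 2 < 3 < 4. The simplices of K, each written with vertices in increasing order, are:

  0-simplices (5): [0], [1], [2], [3], [4]
  1-simplices (6): [0,2], [0,4], [1,2], [1,3], [2,3], [2,4]

Hence C_0 ≅ Z^5, C_1 ≅ Z^6.

The boundary map ∂_1: C_1 → C_0 is given by ∂[p,q] = [q] − [p].
The 5×6 boundary matrix has rank 4 and Smith normal form diag(1,1,1,1).

Now H_k = ker ∂_k / im ∂_{k+1}, so:

  H_0: rank C_0 − rank ∂_1 = 5 − 4 = 1, and the invariant factors of ∂_1 are all 1, so H_0 = Z.
  H_1: rank ker ∂_1 − rank ∂_2 = (6 − 4) − 0 = 2, and there is no ∂_2, so H_1 = Z^2.

H_0 ≅ Z,  H_1 ≅ Z^2.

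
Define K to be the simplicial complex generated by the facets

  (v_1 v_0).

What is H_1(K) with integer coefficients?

Take the total order v_0 < v_1 on the vertex set. Then K (dimension 1) consists of the simplices:

  0-simplices (2): [v_0], [v_1]
  1-simplices (1): [v_0,v_1]

giving chain groups C_0 ≅ Z^2, C_1 ≅ Z^1.

Boundary ∂_1: C_1 → C_0 maps an edge to its endpoints' difference, ∂[p,q] = q − p. For instance
  ∂[v_0,v_1] = [v_1] − [v_0].
The resulting 2×1 matrix has rank 1, and its Smith normal form has invariant factors (1).

Reading off H_k = ker ∂_k / im ∂_{k+1}:

  H_1: rank ker ∂_1 − rank ∂_2 = (1 − 1) − 0 = 0, and there is no ∂_2, so H_1 = 0.

(K is a triangulation of the 1-simplex.)

H_1 ≅ 0.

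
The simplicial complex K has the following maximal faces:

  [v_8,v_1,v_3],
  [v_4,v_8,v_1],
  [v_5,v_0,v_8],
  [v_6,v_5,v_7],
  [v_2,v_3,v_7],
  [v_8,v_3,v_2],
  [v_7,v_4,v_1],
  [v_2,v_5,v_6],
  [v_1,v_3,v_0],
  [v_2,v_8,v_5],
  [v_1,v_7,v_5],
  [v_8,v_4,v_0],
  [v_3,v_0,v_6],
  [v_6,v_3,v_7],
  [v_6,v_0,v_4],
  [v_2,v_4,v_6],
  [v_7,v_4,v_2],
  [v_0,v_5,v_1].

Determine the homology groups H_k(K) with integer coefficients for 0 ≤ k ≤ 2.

Order the vertices as v_0 < v_1 < v_2 < v_3 < v_4 < v_5 < v_6 < v_7 < v_8. Listing each simplex with vertices in this order, K has dimension 2 with simplices:

  0-simplices (9): [v_0], [v_1], [v_2], [v_3], [v_4], [v_5], [v_6], [v_7], [v_8]
  1-simplices (27): (27 of them)
  2-simplices (18): (18 of them)

Hence C_0 ≅ Z^9, C_1 ≅ Z^27, C_2 ≅ Z^18.

The boundary map ∂_1: C_1 → C_0 sends each edge [p,q] (with p < q) to q − p. For instance
  ∂[v_0,v_3] = [v_3] − [v_0].
The 9×27 boundary matrix has rank 8 and Smith normal form diag(1,1,1,1,1,1,1,1).

The boundary map ∂_2: C_2 → C_1 sends each 2-simplex [p,q,r] to [q,r] − [p,r] + [p,q]. For instance
  ∂[v_0,v_4,v_8] = [v_4,v_8] − [v_0,v_8] + [v_0,v_4],
  ∂[v_2,v_5,v_8] = [v_5,v_8] − [v_2,v_8] + [v_2,v_5].
The 27×18 boundary matrix has rank 18 and Smith normal form diag(1,1,1,1,1,1,1,1,1,1,1,1,1,1,1,1,1,2).

Reading off H_k = ker ∂_k / im ∂_{k+1}:

  H_0: rank C_0 − rank ∂_1 = 9 − 8 = 1, and the invariant factors of ∂_1 are all 1, so H_0 = Z.
  H_1: rank ker ∂_1 − rank ∂_2 = (27 − 8) − 18 = 1, and ∂_2 has invariant factor 2 > 1, so H_1 = Z ⊕ Z/2.
  H_2: rank ker ∂_2 − rank ∂_3 = (18 − 18) − 0 = 0, and there is no ∂_3, so H_2 = 0.

As a check, the Euler characteristic is 9 − 27 + 18 = 0, which agrees with 1 − 1 + 0 = 0.

H_0 = Z,  H_1 = Z ⊕ Z/2,  H_2 = 0.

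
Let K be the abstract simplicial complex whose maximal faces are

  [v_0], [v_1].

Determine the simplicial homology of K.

K has 2 vertices.
rank ∂_0 = 0, rank ∂_1 = 0 ⇒ b_0 = 2 − 0 − 0 = 2. So H_0 = Z^2.

H_0 = Z^2.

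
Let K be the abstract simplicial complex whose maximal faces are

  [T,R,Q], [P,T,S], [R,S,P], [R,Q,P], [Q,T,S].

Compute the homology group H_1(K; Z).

Order the vertices as P < Q < R < S < T. Listing each simplex with vertices in this order, K has dimension 2 with simplices:

  0-simplices (5): P, Q, R, S, T
  1-simplices (10): PQ, PR, PS, PT, QR, QS, QT, RS, RT, ST
  2-simplices (5): PQR, PRS, PST, QRT, QST

so the chain groups are C_0 ≅ Z^5, C_1 ≅ Z^10, C_2 ≅ Z^5.

∂_1: C_1 → C_0 maps an edge to its endpoints' difference, ∂[p,q] = q − p. For instance
  ∂PT = T − P.
The resulting 5×10 matrix has rank 4, and its Smith normal form has invariant factors (1,1,1,1).

Boundary ∂_2: C_2 → C_1 maps a triangle to the signed sum of its edges. For instance
  ∂PST = ST − PT + PS,
  ∂QRT = RT − QT + QR.
The 10×5 boundary matrix has rank 5 and Smith normal form diag(1,1,1,1,1).

Reading off H_k = ker ∂_k / im ∂_{k+1}:

  H_1: rank ker ∂_1 − rank ∂_2 = (10 − 4) − 5 = 1, and the invariant factors of ∂_2 are all 1, so H_1 = Z.

H_1 = Z.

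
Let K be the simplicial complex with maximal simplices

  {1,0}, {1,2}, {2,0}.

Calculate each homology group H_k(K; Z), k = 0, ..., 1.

H_0 ≅ Z,  H_1 ≅ Z.

K has 3 vertices, 3 edges.
rank ∂_0 = 0, rank ∂_1 = 2 ⇒ b_0 = 3 − 0 − 2 = 1; all invariant factors of ∂_1 are 1 so no torsion. So H_0 = Z.
rank ∂_1 = 2, rank ∂_2 = 0 ⇒ b_1 = 3 − 2 − 0 = 1. So H_1 = Z.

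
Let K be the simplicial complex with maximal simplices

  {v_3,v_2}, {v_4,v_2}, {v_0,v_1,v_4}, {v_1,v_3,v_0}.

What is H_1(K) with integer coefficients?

Order the vertices as v_0 < v_1 < v_2 < v_3 < v_4. Listing each simplex with vertices in this order, K has dimension 2 with simplices:

  0-simplices (5): [v_0], [v_1], [v_2], [v_3], [v_4]
  1-simplices (7): [v_0,v_1], [v_0,v_3], [v_0,v_4], [v_1,v_3], [v_1,v_4], [v_2,v_3], [v_2,v_4]
  2-simplices (2): [v_0,v_1,v_3], [v_0,v_1,v_4]

giving chain groups C_0 ≅ Z^5, C_1 ≅ Z^7, C_2 ≅ Z^2.

Boundary ∂_1: C_1 → C_0 sends each edge [p,q] (with p < q) to q − p.
This gives a 5×7 integer matrix of rank 4; reducing to Smith normal form yields diagonal entries (1,1,1,1).

The boundary map ∂_2: C_2 → C_1 acts by ∂[p,q,r] = [q,r] − [p,r] + [p,q]. For instance
  ∂[v_0,v_1,v_4] = [v_1,v_4] − [v_0,v_4] + [v_0,v_1],
  ∂[v_0,v_1,v_3] = [v_1,v_3] − [v_0,v_3] + [v_0,v_1].
This gives a 7×2 integer matrix of rank 2; reducing to Smith normal form yields diagonal entries (1,1).

Computing H_k = (kernel of ∂_k) / (image of ∂_{k+1}):

  H_1: rank ker ∂_1 − rank ∂_2 = (7 − 4) − 2 = 1, and the invariant factors of ∂_2 are all 1, so H_1 = Z.

H_1 ≅ Z.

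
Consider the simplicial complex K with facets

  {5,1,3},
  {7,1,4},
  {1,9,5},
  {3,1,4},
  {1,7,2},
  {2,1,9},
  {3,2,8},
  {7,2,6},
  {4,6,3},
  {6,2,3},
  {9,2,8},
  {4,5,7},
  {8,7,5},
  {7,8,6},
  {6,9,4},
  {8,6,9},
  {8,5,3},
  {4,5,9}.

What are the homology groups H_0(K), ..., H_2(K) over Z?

K has 9 vertices, 27 edges, 18 triangles.
rank ∂_0 = 0, rank ∂_1 = 8 ⇒ b_0 = 9 − 0 − 8 = 1; all invariant factors of ∂_1 are 1 so no torsion. So H_0 ≅ Z.
rank ∂_1 = 8, rank ∂_2 = 18 ⇒ b_1 = 27 − 8 − 18 = 1; ∂_2 has invariant factor(s) [2] giving torsion. So H_1 ≅ Z ⊕ Z_2.
rank ∂_2 = 18, rank ∂_3 = 0 ⇒ b_2 = 18 − 18 − 0 = 0. So H_2 ≅ 0.

H_0 = Z,  H_1 = Z ⊕ Z_2,  H_2 = 0.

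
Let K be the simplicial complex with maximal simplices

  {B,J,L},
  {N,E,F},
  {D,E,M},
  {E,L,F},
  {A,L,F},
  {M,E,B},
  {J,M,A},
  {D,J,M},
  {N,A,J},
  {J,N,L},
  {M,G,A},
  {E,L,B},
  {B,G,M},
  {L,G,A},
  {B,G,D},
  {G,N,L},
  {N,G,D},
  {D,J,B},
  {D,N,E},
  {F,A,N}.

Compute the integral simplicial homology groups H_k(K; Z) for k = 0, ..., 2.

Order the vertices as A < B < D < E < F < G < J < L < M < N. Listing each simplex with vertices in this order, K has dimension 2 with simplices:

  0-simplices (10): A, B, D, E, F, G, J, L, M, N
  1-simplices (30): AF, AG, AJ, AL, AM, AN, BD, BE, BG, BJ, BL, BM, DE, DG, DJ, DM, DN, EF, EL, EM, EN, FL, FN, GL, GM, GN, JL, JM, JN, LN
  2-simplices (20): AFL, AFN, AGL, AGM, AJM, AJN, BDG, BDJ, BEL, BEM, BGM, BJL, DEM, DEN, DGN, DJM, EFL, EFN, GLN, JLN

Hence C_0 ≅ Z^10, C_1 ≅ Z^30, C_2 ≅ Z^20.

∂_1: C_1 → C_0 sends each edge [p,q] (with p < q) to q − p. For instance
  ∂BE = E − B.
As a 10×30 matrix over Z this has rank 9, with invariant factors (1,1,1,1,1,1,1,1,1).

∂_2: C_2 → C_1 sends each 2-simplex [p,q,r] to [q,r] − [p,r] + [p,q]. For instance
  ∂BJL = JL − BL + BJ,
  ∂DJM = JM − DM + DJ.
This gives a 30×20 integer matrix of rank 20; reducing to Smith normal form yields diagonal entries (1,1,1,1,1,1,1,1,1,1,1,1,1,1,1,1,1,1,1,2).

Reading off H_k = ker ∂_k / im ∂_{k+1}:

  H_0: rank C_0 − rank ∂_1 = 10 − 9 = 1, and the invariant factors of ∂_1 are all 1, so H_0 = Z.
  H_1: rank ker ∂_1 − rank ∂_2 = (30 − 9) − 20 = 1, and ∂_2 has invariant factor 2 > 1, so H_1 = Z ⊕ Z/2Z.
  H_2: rank ker ∂_2 − rank ∂_3 = (20 − 20) − 0 = 0, and there is no ∂_3, so H_2 = 0.

(K is a triangulation of the Klein bottle.)

H_0 = Z,  H_1 = Z ⊕ Z/2Z,  H_2 = 0.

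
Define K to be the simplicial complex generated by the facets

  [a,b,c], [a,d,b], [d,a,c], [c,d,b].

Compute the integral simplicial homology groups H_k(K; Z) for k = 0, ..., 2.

Take the total order a < b < c < d on the vertex set. Then K (dimension 2) consists of the simplices:

  0-simplices (4): a, b, c, d
  1-simplices (6): ab, ac, ad, bc, bd, cd
  2-simplices (4): abc, abd, acd, bcd

so the chain groups are C_0 ≅ Z^4, C_1 ≅ Z^6, C_2 ≅ Z^4.

The boundary map ∂_1: C_1 → C_0 sends each edge [p,q] (with p < q) to q − p.
As a 4×6 matrix over Z this has rank 3, with invariant factors (1,1,1).

Boundary ∂_2: C_2 → C_1 sends each 2-simplex [p,q,r] to [q,r] − [p,r] + [p,q]. For instance
  ∂abd = bd − ad + ab,
  ∂acd = cd − ad + ac.
This gives a 6×4 integer matrix of rank 3; reducing to Smith normal form yields diagonal entries (1,1,1).

Computing H_k = (kernel of ∂_k) / (image of ∂_{k+1}):

  H_0: rank C_0 − rank ∂_1 = 4 − 3 = 1, and the invariant factors of ∂_1 are all 1, so H_0 = Z.
  H_1: rank ker ∂_1 − rank ∂_2 = (6 − 3) − 3 = 0, and the invariant factors of ∂_2 are all 1, so H_1 = 0.
  H_2: rank ker ∂_2 − rank ∂_3 = (4 − 3) − 0 = 1, and there is no ∂_3, so H_2 = Z.

(K is a triangulation of the 2-sphere S^2.)

H_0 = Z,  H_1 = 0,  H_2 = Z.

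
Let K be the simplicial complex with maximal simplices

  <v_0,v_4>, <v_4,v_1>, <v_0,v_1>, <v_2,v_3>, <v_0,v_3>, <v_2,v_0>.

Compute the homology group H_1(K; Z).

H_1 ≅ Z^2.

K has 5 vertices, 6 edges.
rank ∂_1 = 4, rank ∂_2 = 0 ⇒ b_1 = 6 − 4 − 0 = 2. So H_1 = Z^2.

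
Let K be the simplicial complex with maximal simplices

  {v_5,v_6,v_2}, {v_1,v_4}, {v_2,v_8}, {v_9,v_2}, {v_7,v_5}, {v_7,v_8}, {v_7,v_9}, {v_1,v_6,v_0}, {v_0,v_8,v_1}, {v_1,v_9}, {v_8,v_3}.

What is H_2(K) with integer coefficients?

H_2 ≅ 0.

Order the vertices as v_0 < v_1 < v_2 < v_3 < v_4 < v_5 < v_6 < v_7 < v_8 < v_9. Listing each simplex with vertices in this order, K has dimension 2 with simplices:

  0-simplices (10): [v_0], [v_1], [v_2], [v_3], [v_4], [v_5], [v_6], [v_7], [v_8], [v_9]
  1-simplices (16): (16 of them)
  2-simplices (3): [v_0,v_1,v_6], [v_0,v_1,v_8], [v_2,v_5,v_6]

giving chain groups C_0 ≅ Z^10, C_1 ≅ Z^16, C_2 ≅ Z^3.

The boundary map ∂_1: C_1 → C_0 sends each edge [p,q] (with p < q) to q − p.
The 10×16 boundary matrix has rank 9 and Smith normal form diag(1,1,1,1,1,1,1,1,1).

Boundary ∂_2: C_2 → C_1 sends each 2-simplex [p,q,r] to [q,r] − [p,r] + [p,q]. For instance
  ∂[v_0,v_1,v_8] = [v_1,v_8] − [v_0,v_8] + [v_0,v_1],
  ∂[v_0,v_1,v_6] = [v_1,v_6] − [v_0,v_6] + [v_0,v_1].
This gives a 16×3 integer matrix of rank 3; reducing to Smith normal form yields diagonal entries (1,1,1).

Now H_k = ker ∂_k / im ∂_{k+1}, so:

  H_2: rank ker ∂_2 − rank ∂_3 = (3 − 3) − 0 = 0, and there is no ∂_3, so H_2 ≅ 0.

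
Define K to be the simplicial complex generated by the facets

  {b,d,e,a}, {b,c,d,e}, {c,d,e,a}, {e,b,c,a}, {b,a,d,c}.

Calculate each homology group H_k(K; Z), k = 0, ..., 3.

H_0 ≅ Z,  H_1 = 0,  H_2 = 0,  H_3 ≅ Z.

We work with the vertex ordering a < b < c < d < e. The simplices of K, each written with vertices in increasing order, are:

  0-simplices (5): a, b, c, d, e
  1-simplices (10): ab, ac, ad, ae, bc, bd, be, cd, ce, de
  2-simplices (10): abc, abd, abe, acd, ace, ade, bcd, bce, bde, cde
  3-simplices (5): abcd, abce, abde, acde, bcde

so the chain groups are C_0 ≅ Z^5, C_1 ≅ Z^10, C_2 ≅ Z^10, C_3 ≅ Z^5.

The boundary map ∂_1: C_1 → C_0 maps an edge to its endpoints' difference, ∂[p,q] = q − p. For instance
  ∂ad = d − a.
This gives a 5×10 integer matrix of rank 4; reducing to Smith normal form yields diagonal entries (1,1,1,1).

The boundary map ∂_2: C_2 → C_1 acts by ∂[p,q,r] = [q,r] − [p,r] + [p,q]. For instance
  ∂abc = bc − ac + ab,
  ∂bcd = cd − bd + bc.
As a 10×10 matrix over Z this has rank 6, with invariant factors (1,1,1,1,1,1).

Boundary ∂_3: C_3 → C_2 sends each 3-simplex σ to the alternating sum Σ_i (−1)^i (σ with its i-th vertex removed). For instance
  ∂bcde = cde − bde + bce − bcd,
  ∂acde = cde − ade + ace − acd.
The 10×5 boundary matrix has rank 4 and Smith normal form diag(1,1,1,1).

Computing H_k = (kernel of ∂_k) / (image of ∂_{k+1}):

  H_0: rank C_0 − rank ∂_1 = 5 − 4 = 1, and the invariant factors of ∂_1 are all 1, so H_0 ≅ Z.
  H_1: rank ker ∂_1 − rank ∂_2 = (10 − 4) − 6 = 0, and the invariant factors of ∂_2 are all 1, so H_1 ≅ 0.
  H_2: rank ker ∂_2 − rank ∂_3 = (10 − 6) − 4 = 0, and the invariant factors of ∂_3 are all 1, so H_2 ≅ 0.
  H_3: rank ker ∂_3 − rank ∂_4 = (5 − 4) − 0 = 1, and there is no ∂_4, so H_3 ≅ Z.

As a check, the Euler characteristic is 5 − 10 + 10 − 5 = 0, which agrees with 1 − 0 + 0 − 1 = 0.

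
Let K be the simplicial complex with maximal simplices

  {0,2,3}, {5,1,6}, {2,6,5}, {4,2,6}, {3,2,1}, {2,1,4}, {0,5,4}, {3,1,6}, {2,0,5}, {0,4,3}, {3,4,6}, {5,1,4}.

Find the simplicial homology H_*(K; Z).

K has 7 vertices, 18 edges, 12 triangles.
rank ∂_0 = 0, rank ∂_1 = 6 ⇒ b_0 = 7 − 0 − 6 = 1; all invariant factors of ∂_1 are 1 so no torsion. So H_0 = Z.
rank ∂_1 = 6, rank ∂_2 = 12 ⇒ b_1 = 18 − 6 − 12 = 0; ∂_2 has invariant factor(s) [2] giving torsion. So H_1 = Z/2.
rank ∂_2 = 12, rank ∂_3 = 0 ⇒ b_2 = 12 − 12 − 0 = 0. So H_2 = 0.

H_0 = Z,  H_1 = Z/2,  H_2 = 0.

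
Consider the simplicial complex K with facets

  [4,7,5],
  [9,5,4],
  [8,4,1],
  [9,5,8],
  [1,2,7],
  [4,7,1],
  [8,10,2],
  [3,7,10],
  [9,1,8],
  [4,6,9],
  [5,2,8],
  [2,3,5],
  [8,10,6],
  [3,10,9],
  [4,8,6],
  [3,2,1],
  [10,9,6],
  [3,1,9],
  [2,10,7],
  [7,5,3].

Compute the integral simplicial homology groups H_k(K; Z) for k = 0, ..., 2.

H_0 = Z,  H_1 = Z ⊕ Z/2,  H_2 = 0.

Fix the vertex order 1 < 2 < 3 < 4 < 5 < 6 < 7 < 8 < 9 < 10 and write every simplex with vertices in increasing order. Then dim K = 2 and the simplices of K are:

  0-simplices (10): [1], [2], [3], [4], [5], [6], [7], [8], [9], [10]
  1-simplices (30): (30 of them)
  2-simplices (20): (20 of them)

giving chain groups C_0 ≅ Z^10, C_1 ≅ Z^30, C_2 ≅ Z^20.

∂_1: C_1 → C_0 sends each edge [p,q] (with p < q) to q − p. For instance
  ∂[8,9] = [9] − [8].
This gives a 10×30 integer matrix of rank 9; reducing to Smith normal form yields diagonal entries (1,1,1,1,1,1,1,1,1).

Boundary ∂_2: C_2 → C_1 sends each 2-simplex [p,q,r] to [q,r] − [p,r] + [p,q]. For instance
  ∂[1,2,7] = [2,7] − [1,7] + [1,2],
  ∂[2,8,10] = [8,10] − [2,10] + [2,8].
As a 30×20 matrix over Z this has rank 20, with invariant factors (1,1,1,1,1,1,1,1,1,1,1,1,1,1,1,1,1,1,1,2).

Reading off H_k = ker ∂_k / im ∂_{k+1}:

  H_0: rank C_0 − rank ∂_1 = 10 − 9 = 1, and the invariant factors of ∂_1 are all 1, so H_0 = Z.
  H_1: rank ker ∂_1 − rank ∂_2 = (30 − 9) − 20 = 1, and ∂_2 has invariant factor 2 > 1, so H_1 = Z ⊕ Z/2.
  H_2: rank ker ∂_2 − rank ∂_3 = (20 − 20) − 0 = 0, and there is no ∂_3, so H_2 = 0.

(K is a triangulation of the Klein bottle.)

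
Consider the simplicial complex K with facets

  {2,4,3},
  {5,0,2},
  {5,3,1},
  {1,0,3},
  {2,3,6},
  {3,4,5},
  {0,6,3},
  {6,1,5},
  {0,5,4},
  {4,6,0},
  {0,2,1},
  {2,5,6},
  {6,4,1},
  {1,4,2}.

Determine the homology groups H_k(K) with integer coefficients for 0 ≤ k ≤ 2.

H_0 ≅ Z,  H_1 ≅ Z^2,  H_2 ≅ Z.

Take the total order 0 < 1 < 2 < 3 < 4 < 5 < 6 on the vertex set. Then K (dimension 2) consists of the simplices:

  0-simplices (7): [0], [1], [2], [3], [4], [5], [6]
  1-simplices (21): [0,1], [0,2], [0,3], [0,4], [0,5], [0,6], [1,2], [1,3], [1,4], [1,5], [1,6], [2,3], [2,4], [2,5], [2,6], [3,4], [3,5], [3,6], [4,5], [4,6], [5,6]
  2-simplices (14): [0,1,2], [0,1,3], [0,2,5], [0,3,6], [0,4,5], [0,4,6], [1,2,4], [1,3,5], [1,4,6], [1,5,6], [2,3,4], [2,3,6], [2,5,6], [3,4,5]

so the chain groups are C_0 ≅ Z^7, C_1 ≅ Z^21, C_2 ≅ Z^14.

Boundary ∂_1: C_1 → C_0 sends each edge [p,q] (with p < q) to q − p. For instance
  ∂[2,6] = [6] − [2].
This gives a 7×21 integer matrix of rank 6; reducing to Smith normal form yields diagonal entries (1,1,1,1,1,1).

∂_2: C_2 → C_1 sends each 2-simplex [p,q,r] to [q,r] − [p,r] + [p,q]. For instance
  ∂[1,4,6] = [4,6] − [1,6] + [1,4],
  ∂[0,1,3] = [1,3] − [0,3] + [0,1].
This gives a 21×14 integer matrix of rank 13; reducing to Smith normal form yields diagonal entries (1,1,1,1,1,1,1,1,1,1,1,1,1).

Reading off H_k = ker ∂_k / im ∂_{k+1}:

  H_0: rank C_0 − rank ∂_1 = 7 − 6 = 1, and the invariant factors of ∂_1 are all 1, so H_0 = Z.
  H_1: rank ker ∂_1 − rank ∂_2 = (21 − 6) − 13 = 2, and the invariant factors of ∂_2 are all 1, so H_1 = Z^2.
  H_2: rank ker ∂_2 − rank ∂_3 = (14 − 13) − 0 = 1, and there is no ∂_3, so H_2 = Z.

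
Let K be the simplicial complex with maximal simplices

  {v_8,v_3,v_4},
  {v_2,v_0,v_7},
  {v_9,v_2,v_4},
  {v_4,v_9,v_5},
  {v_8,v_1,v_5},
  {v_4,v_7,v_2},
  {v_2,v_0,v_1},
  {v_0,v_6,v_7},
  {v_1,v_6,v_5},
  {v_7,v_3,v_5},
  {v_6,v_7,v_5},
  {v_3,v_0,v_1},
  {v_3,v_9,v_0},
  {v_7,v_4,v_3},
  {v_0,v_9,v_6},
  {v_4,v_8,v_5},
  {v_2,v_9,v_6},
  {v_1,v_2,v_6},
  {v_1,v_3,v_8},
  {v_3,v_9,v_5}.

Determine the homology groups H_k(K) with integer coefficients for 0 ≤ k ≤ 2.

Order the vertices as v_0 < v_1 < v_2 < v_3 < v_4 < v_5 < v_6 < v_7 < v_8 < v_9. Listing each simplex with vertices in this order, K has dimension 2 with simplices:

  0-simplices (10): [v_0], [v_1], [v_2], [v_3], [v_4], [v_5], [v_6], [v_7], [v_8], [v_9]
  1-simplices (30): (30 of them)
  2-simplices (20): (20 of them)

Hence C_0 ≅ Z^10, C_1 ≅ Z^30, C_2 ≅ Z^20.

Boundary ∂_1: C_1 → C_0 is given by ∂[p,q] = [q] − [p].
As a 10×30 matrix over Z this has rank 9, with invariant factors (1,1,1,1,1,1,1,1,1).

The boundary map ∂_2: C_2 → C_1 acts by ∂[p,q,r] = [q,r] − [p,r] + [p,q]. For instance
  ∂[v_0,v_2,v_7] = [v_2,v_7] − [v_0,v_7] + [v_0,v_2],
  ∂[v_1,v_3,v_8] = [v_3,v_8] − [v_1,v_8] + [v_1,v_3].
The resulting 30×20 matrix has rank 20, and its Smith normal form has invariant factors (1,1,1,1,1,1,1,1,1,1,1,1,1,1,1,1,1,1,1,2).

From H_k ≅ ker(∂_k) / im(∂_{k+1}) we obtain:

  H_0: rank C_0 − rank ∂_1 = 10 − 9 = 1, and the invariant factors of ∂_1 are all 1, so H_0 ≅ Z.
  H_1: rank ker ∂_1 − rank ∂_2 = (30 − 9) − 20 = 1, and ∂_2 has invariant factor 2 > 1, so H_1 ≅ Z ⊕ Z/2.
  H_2: rank ker ∂_2 − rank ∂_3 = (20 − 20) − 0 = 0, and there is no ∂_3, so H_2 ≅ 0.

(K is a triangulation of the Klein bottle.)

H_0 ≅ Z,  H_1 ≅ Z ⊕ Z/2,  H_2 = 0.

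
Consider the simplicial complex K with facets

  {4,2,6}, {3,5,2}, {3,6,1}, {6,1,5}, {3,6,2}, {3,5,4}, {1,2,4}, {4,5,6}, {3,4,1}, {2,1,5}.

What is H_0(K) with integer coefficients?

Order the vertices as 1 < 2 < 3 < 4 < 5 < 6. Listing each simplex with vertices in this order, K has dimension 2 with simplices:

  0-simplices (6): [1], [2], [3], [4], [5], [6]
  1-simplices (15): [1,2], [1,3], [1,4], [1,5], [1,6], [2,3], [2,4], [2,5], [2,6], [3,4], [3,5], [3,6], [4,5], [4,6], [5,6]
  2-simplices (10): [1,2,4], [1,2,5], [1,3,4], [1,3,6], [1,5,6], [2,3,5], [2,3,6], [2,4,6], [3,4,5], [4,5,6]

so the chain groups are C_0 ≅ Z^6, C_1 ≅ Z^15, C_2 ≅ Z^10.

The boundary map ∂_1: C_1 → C_0 sends each edge [p,q] (with p < q) to q − p. For instance
  ∂[3,4] = [4] − [3].
The 6×15 boundary matrix has rank 5 and Smith normal form diag(1,1,1,1,1).

Boundary ∂_2: C_2 → C_1 maps a triangle to the signed sum of its edges. For instance
  ∂[2,4,6] = [4,6] − [2,6] + [2,4],
  ∂[4,5,6] = [5,6] − [4,6] + [4,5].
This gives a 15×10 integer matrix of rank 10; reducing to Smith normal form yields diagonal entries (1,1,1,1,1,1,1,1,1,2).

Now H_k = ker ∂_k / im ∂_{k+1}, so:

  H_0: rank C_0 − rank ∂_1 = 6 − 5 = 1, and the invariant factors of ∂_1 are all 1, so H_0 ≅ Z.

(K is a triangulation of the real projective plane RP^2.)

H_0 ≅ Z.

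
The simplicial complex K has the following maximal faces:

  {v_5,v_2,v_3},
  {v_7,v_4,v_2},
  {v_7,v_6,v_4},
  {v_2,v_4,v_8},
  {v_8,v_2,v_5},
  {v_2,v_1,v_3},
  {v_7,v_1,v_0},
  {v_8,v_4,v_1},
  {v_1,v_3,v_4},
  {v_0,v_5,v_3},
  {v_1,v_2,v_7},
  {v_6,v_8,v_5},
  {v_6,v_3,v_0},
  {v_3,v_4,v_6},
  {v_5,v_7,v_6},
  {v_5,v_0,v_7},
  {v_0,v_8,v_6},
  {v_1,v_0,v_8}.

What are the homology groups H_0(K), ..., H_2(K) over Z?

H_0 = Z,  H_1 = Z ⊕ Z/2Z,  H_2 = 0.

We work with the vertex ordering v_0 < v_1 < v_2 < v_3 < v_4 < v_5 < v_6 < v_7 < v_8. The simplices of K, each written with vertices in increasing order, are:

  0-simplices (9): [v_0], [v_1], [v_2], [v_3], [v_4], [v_5], [v_6], [v_7], [v_8]
  1-simplices (27): (27 of them)
  2-simplices (18): (18 of them)

Hence C_0 ≅ Z^9, C_1 ≅ Z^27, C_2 ≅ Z^18.

The boundary map ∂_1: C_1 → C_0 is given by ∂[p,q] = [q] − [p].
The resulting 9×27 matrix has rank 8, and its Smith normal form has invariant factors (1,1,1,1,1,1,1,1).

∂_2: C_2 → C_1 acts by ∂[p,q,r] = [q,r] − [p,r] + [p,q]. For instance
  ∂[v_0,v_3,v_6] = [v_3,v_6] − [v_0,v_6] + [v_0,v_3],
  ∂[v_1,v_2,v_3] = [v_2,v_3] − [v_1,v_3] + [v_1,v_2].
The 27×18 boundary matrix has rank 18 and Smith normal form diag(1,1,1,1,1,1,1,1,1,1,1,1,1,1,1,1,1,2).

From H_k ≅ ker(∂_k) / im(∂_{k+1}) we obtain:

  H_0: rank C_0 − rank ∂_1 = 9 − 8 = 1, and the invariant factors of ∂_1 are all 1, so H_0 = Z.
  H_1: rank ker ∂_1 − rank ∂_2 = (27 − 8) − 18 = 1, and ∂_2 has invariant factor 2 > 1, so H_1 = Z ⊕ Z/2Z.
  H_2: rank ker ∂_2 − rank ∂_3 = (18 − 18) − 0 = 0, and there is no ∂_3, so H_2 = 0.

As a check, the Euler characteristic is 9 − 27 + 18 = 0, which agrees with 1 − 1 + 0 = 0.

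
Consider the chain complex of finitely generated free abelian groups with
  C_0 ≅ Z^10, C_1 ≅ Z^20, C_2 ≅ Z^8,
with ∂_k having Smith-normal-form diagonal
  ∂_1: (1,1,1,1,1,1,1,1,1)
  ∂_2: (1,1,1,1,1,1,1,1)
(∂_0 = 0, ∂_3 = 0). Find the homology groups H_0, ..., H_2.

H_0: b_0 = 10 − 0 − 9 = 1; torsion from ∂_1 factors > 1: none. So H_0 ≅ Z.
H_1: b_1 = 20 − 9 − 8 = 3; torsion from ∂_2 factors > 1: none. So H_1 ≅ Z^3.
H_2: b_2 = 8 − 8 − 0 = 0; torsion from ∂_3 factors > 1: none. So H_2 ≅ 0.

H_0 ≅ Z,  H_1 ≅ Z^3,  H_2 = 0.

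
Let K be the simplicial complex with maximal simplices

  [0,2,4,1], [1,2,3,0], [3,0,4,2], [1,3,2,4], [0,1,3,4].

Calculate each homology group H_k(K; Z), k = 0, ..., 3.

H_0 = Z,  H_1 = 0,  H_2 = 0,  H_3 = Z.

Order the vertices as 0 < 1 < 2 < 3 < 4. Listing each simplex with vertices in this order, K has dimension 3 with simplices:

  0-simplices (5): [0], [1], [2], [3], [4]
  1-simplices (10): [0,1], [0,2], [0,3], [0,4], [1,2], [1,3], [1,4], [2,3], [2,4], [3,4]
  2-simplices (10): [0,1,2], [0,1,3], [0,1,4], [0,2,3], [0,2,4], [0,3,4], [1,2,3], [1,2,4], [1,3,4], [2,3,4]
  3-simplices (5): [0,1,2,3], [0,1,2,4], [0,1,3,4], [0,2,3,4], [1,2,3,4]

giving chain groups C_0 ≅ Z^5, C_1 ≅ Z^10, C_2 ≅ Z^10, C_3 ≅ Z^5.

The boundary map ∂_1: C_1 → C_0 is given by ∂[p,q] = [q] − [p].
As a 5×10 matrix over Z this has rank 4, with invariant factors (1,1,1,1).

Boundary ∂_2: C_2 → C_1 acts by ∂[p,q,r] = [q,r] − [p,r] + [p,q]. For instance
  ∂[1,2,3] = [2,3] − [1,3] + [1,2],
  ∂[0,1,2] = [1,2] − [0,2] + [0,1].
The 10×10 boundary matrix has rank 6 and Smith normal form diag(1,1,1,1,1,1).

Boundary ∂_3: C_3 → C_2 sends each 3-simplex σ to the alternating sum Σ_i (−1)^i (σ with its i-th vertex removed). For instance
  ∂[1,2,3,4] = [2,3,4] − [1,3,4] + [1,2,4] − [1,2,3],
  ∂[0,1,2,3] = [1,2,3] − [0,2,3] + [0,1,3] − [0,1,2].
As a 10×5 matrix over Z this has rank 4, with invariant factors (1,1,1,1).

Computing H_k = (kernel of ∂_k) / (image of ∂_{k+1}):

  H_0: rank C_0 − rank ∂_1 = 5 − 4 = 1, and the invariant factors of ∂_1 are all 1, so H_0 = Z.
  H_1: rank ker ∂_1 − rank ∂_2 = (10 − 4) − 6 = 0, and the invariant factors of ∂_2 are all 1, so H_1 = 0.
  H_2: rank ker ∂_2 − rank ∂_3 = (10 − 6) − 4 = 0, and the invariant factors of ∂_3 are all 1, so H_2 = 0.
  H_3: rank ker ∂_3 − rank ∂_4 = (5 − 4) − 0 = 1, and there is no ∂_4, so H_3 = Z.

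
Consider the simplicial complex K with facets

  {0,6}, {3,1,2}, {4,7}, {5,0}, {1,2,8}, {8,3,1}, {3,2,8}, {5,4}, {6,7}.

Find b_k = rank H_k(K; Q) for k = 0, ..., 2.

K has 9 vertices, 11 edges, 4 triangles.
rank ∂_0 = 0, rank ∂_1 = 7 ⇒ b_0 = 9 − 0 − 7 = 2; all invariant factors of ∂_1 are 1 so no torsion. So H_0 ≅ Z^2.
rank ∂_1 = 7, rank ∂_2 = 3 ⇒ b_1 = 11 − 7 − 3 = 1; all invariant factors of ∂_2 are 1 so no torsion. So H_1 ≅ Z.
rank ∂_2 = 3, rank ∂_3 = 0 ⇒ b_2 = 4 − 3 − 0 = 1. So H_2 ≅ Z.

b_0 = 2, b_1 = 1, b_2 = 1.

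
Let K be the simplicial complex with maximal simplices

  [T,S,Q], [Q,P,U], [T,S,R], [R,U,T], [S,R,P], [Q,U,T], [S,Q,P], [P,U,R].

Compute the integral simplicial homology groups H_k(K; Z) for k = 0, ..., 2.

H_0 ≅ Z,  H_1 = 0,  H_2 ≅ Z.

Order the vertices as P < Q < R < S < T < U. Listing each simplex with vertices in this order, K has dimension 2 with simplices:

  0-simplices (6): P, Q, R, S, T, U
  1-simplices (12): PQ, PR, PS, PU, QS, QT, QU, RS, RT, RU, ST, TU
  2-simplices (8): PQS, PQU, PRS, PRU, QST, QTU, RST, RTU

so the chain groups are C_0 ≅ Z^6, C_1 ≅ Z^12, C_2 ≅ Z^8.

∂_1: C_1 → C_0 sends each edge [p,q] (with p < q) to q − p.
This gives a 6×12 integer matrix of rank 5; reducing to Smith normal form yields diagonal entries (1,1,1,1,1).

Boundary ∂_2: C_2 → C_1 maps a triangle to the signed sum of its edges. For instance
  ∂PRU = RU − PU + PR,
  ∂PQS = QS − PS + PQ.
The 12×8 boundary matrix has rank 7 and Smith normal form diag(1,1,1,1,1,1,1).

Reading off H_k = ker ∂_k / im ∂_{k+1}:

  H_0: rank C_0 − rank ∂_1 = 6 − 5 = 1, and the invariant factors of ∂_1 are all 1, so H_0 = Z.
  H_1: rank ker ∂_1 − rank ∂_2 = (12 − 5) − 7 = 0, and the invariant factors of ∂_2 are all 1, so H_1 = 0.
  H_2: rank ker ∂_2 − rank ∂_3 = (8 − 7) − 0 = 1, and there is no ∂_3, so H_2 = Z.

As a check, the Euler characteristic is 6 − 12 + 8 = 2, which agrees with 1 − 0 + 1 = 2.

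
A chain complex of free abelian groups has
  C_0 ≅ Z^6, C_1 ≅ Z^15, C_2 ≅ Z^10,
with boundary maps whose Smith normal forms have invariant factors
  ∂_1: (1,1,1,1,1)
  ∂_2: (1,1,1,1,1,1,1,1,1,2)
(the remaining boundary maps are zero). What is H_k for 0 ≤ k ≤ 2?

H_0 = Z,  H_1 = Z/2Z,  H_2 = 0.

H_0: b_0 = 6 − 0 − 5 = 1; torsion from ∂_1 factors > 1: none. So H_0 = Z.
H_1: b_1 = 15 − 5 − 10 = 0; torsion from ∂_2 factors > 1: [2]. So H_1 = Z/2Z.
H_2: b_2 = 10 − 10 − 0 = 0; torsion from ∂_3 factors > 1: none. So H_2 = 0.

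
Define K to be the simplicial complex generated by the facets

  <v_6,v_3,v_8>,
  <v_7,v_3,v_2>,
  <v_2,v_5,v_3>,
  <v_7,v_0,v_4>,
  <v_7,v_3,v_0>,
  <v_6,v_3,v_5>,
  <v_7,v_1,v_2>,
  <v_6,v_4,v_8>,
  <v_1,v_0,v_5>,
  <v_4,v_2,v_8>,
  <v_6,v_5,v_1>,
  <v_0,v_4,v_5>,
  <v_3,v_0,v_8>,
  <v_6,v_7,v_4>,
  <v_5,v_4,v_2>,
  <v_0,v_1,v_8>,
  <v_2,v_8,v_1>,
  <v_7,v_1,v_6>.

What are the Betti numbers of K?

Fix the vertex order v_0 < v_1 < v_2 < v_3 < v_4 < v_5 < v_6 < v_7 < v_8 and write every simplex with vertices in increasing order. Then dim K = 2 and the simplices of K are:

  0-simplices (9): [v_0], [v_1], [v_2], [v_3], [v_4], [v_5], [v_6], [v_7], [v_8]
  1-simplices (27): (27 of them)
  2-simplices (18): (18 of them)

so the chain groups are C_0 ≅ Z^9, C_1 ≅ Z^27, C_2 ≅ Z^18.

Boundary ∂_1: C_1 → C_0 is given by ∂[p,q] = [q] − [p].
As a 9×27 matrix over Z this has rank 8, with invariant factors (1,1,1,1,1,1,1,1).

The boundary map ∂_2: C_2 → C_1 acts by ∂[p,q,r] = [q,r] − [p,r] + [p,q]. For instance
  ∂[v_4,v_6,v_8] = [v_6,v_8] − [v_4,v_8] + [v_4,v_6],
  ∂[v_4,v_6,v_7] = [v_6,v_7] − [v_4,v_7] + [v_4,v_6].
As a 27×18 matrix over Z this has rank 17, with invariant factors (1,1,1,1,1,1,1,1,1,1,1,1,1,1,1,1,1).

Reading off H_k = ker ∂_k / im ∂_{k+1}:

  H_0: rank C_0 − rank ∂_1 = 9 − 8 = 1, and the invariant factors of ∂_1 are all 1, so H_0 ≅ Z.
  H_1: rank ker ∂_1 − rank ∂_2 = (27 − 8) − 17 = 2, and the invariant factors of ∂_2 are all 1, so H_1 ≅ Z^2.
  H_2: rank ker ∂_2 − rank ∂_3 = (18 − 17) − 0 = 1, and there is no ∂_3, so H_2 ≅ Z.

Hence the Betti numbers are b_0 = 1, b_1 = 2, b_2 = 1.

b_0 = 1, b_1 = 2, b_2 = 1.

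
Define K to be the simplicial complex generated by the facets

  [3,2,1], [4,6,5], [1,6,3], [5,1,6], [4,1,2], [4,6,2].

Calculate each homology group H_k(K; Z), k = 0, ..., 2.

K has 6 vertices, 12 edges, 6 triangles.
rank ∂_0 = 0, rank ∂_1 = 5 ⇒ b_0 = 6 − 0 − 5 = 1; all invariant factors of ∂_1 are 1 so no torsion. So H_0 ≅ Z.
rank ∂_1 = 5, rank ∂_2 = 6 ⇒ b_1 = 12 − 5 − 6 = 1; all invariant factors of ∂_2 are 1 so no torsion. So H_1 ≅ Z.
rank ∂_2 = 6, rank ∂_3 = 0 ⇒ b_2 = 6 − 6 − 0 = 0. So H_2 ≅ 0.

H_0 = Z,  H_1 = Z,  H_2 = 0.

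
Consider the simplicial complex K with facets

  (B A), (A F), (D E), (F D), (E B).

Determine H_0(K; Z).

H_0 = Z.

Take the total order A < B < D < E < F on the vertex set. Then K (dimension 1) consists of the simplices:

  0-simplices (5): A, B, D, E, F
  1-simplices (5): AB, AF, BE, DE, DF

Hence C_0 ≅ Z^5, C_1 ≅ Z^5.

Boundary ∂_1: C_1 → C_0 is given by ∂[p,q] = [q] − [p].
As a 5×5 matrix over Z this has rank 4, with invariant factors (1,1,1,1).

Computing H_k = (kernel of ∂_k) / (image of ∂_{k+1}):

  H_0: rank C_0 − rank ∂_1 = 5 − 4 = 1, and the invariant factors of ∂_1 are all 1, so H_0 ≅ Z.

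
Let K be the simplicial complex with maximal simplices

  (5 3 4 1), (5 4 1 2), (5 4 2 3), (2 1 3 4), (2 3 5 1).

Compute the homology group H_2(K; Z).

H_2 ≅ 0.

Fix the vertex order 1 < 2 < 3 < 4 < 5 and write every simplex with vertices in increasing order. Then dim K = 3 and the simplices of K are:

  0-simplices (5): [1], [2], [3], [4], [5]
  1-simplices (10): [1,2], [1,3], [1,4], [1,5], [2,3], [2,4], [2,5], [3,4], [3,5], [4,5]
  2-simplices (10): [1,2,3], [1,2,4], [1,2,5], [1,3,4], [1,3,5], [1,4,5], [2,3,4], [2,3,5], [2,4,5], [3,4,5]
  3-simplices (5): [1,2,3,4], [1,2,3,5], [1,2,4,5], [1,3,4,5], [2,3,4,5]

so the chain groups are C_0 ≅ Z^5, C_1 ≅ Z^10, C_2 ≅ Z^10, C_3 ≅ Z^5.

Boundary ∂_1: C_1 → C_0 is given by ∂[p,q] = [q] − [p]. For instance
  ∂[1,2] = [2] − [1].
As a 5×10 matrix over Z this has rank 4, with invariant factors (1,1,1,1).

Boundary ∂_2: C_2 → C_1 maps a triangle to the signed sum of its edges. For instance
  ∂[2,4,5] = [4,5] − [2,5] + [2,4],
  ∂[3,4,5] = [4,5] − [3,5] + [3,4].
As a 10×10 matrix over Z this has rank 6, with invariant factors (1,1,1,1,1,1).

Boundary ∂_3: C_3 → C_2 sends each 3-simplex σ to the alternating sum Σ_i (−1)^i (σ with its i-th vertex removed). For instance
  ∂[1,2,3,4] = [2,3,4] − [1,3,4] + [1,2,4] − [1,2,3],
  ∂[2,3,4,5] = [3,4,5] − [2,4,5] + [2,3,5] − [2,3,4].
As a 10×5 matrix over Z this has rank 4, with invariant factors (1,1,1,1).

Reading off H_k = ker ∂_k / im ∂_{k+1}:

  H_2: rank ker ∂_2 − rank ∂_3 = (10 − 6) − 4 = 0, and the invariant factors of ∂_3 are all 1, so H_2 = 0.

(K is a triangulation of the 3-sphere S^3.)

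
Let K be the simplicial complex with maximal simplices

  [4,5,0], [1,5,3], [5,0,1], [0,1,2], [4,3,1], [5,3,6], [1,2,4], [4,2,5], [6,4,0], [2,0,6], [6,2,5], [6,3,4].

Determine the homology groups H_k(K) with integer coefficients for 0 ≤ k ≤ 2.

Order the vertices as 0 < 1 < 2 < 3 < 4 < 5 < 6. Listing each simplex with vertices in this order, K has dimension 2 with simplices:

  0-simplices (7): [0], [1], [2], [3], [4], [5], [6]
  1-simplices (18): [0,1], [0,2], [0,4], [0,5], [0,6], [1,2], [1,3], [1,4], [1,5], [2,4], [2,5], [2,6], [3,4], [3,5], [3,6], [4,5], [4,6], [5,6]
  2-simplices (12): [0,1,2], [0,1,5], [0,2,6], [0,4,5], [0,4,6], [1,2,4], [1,3,4], [1,3,5], [2,4,5], [2,5,6], [3,4,6], [3,5,6]

so the chain groups are C_0 ≅ Z^7, C_1 ≅ Z^18, C_2 ≅ Z^12.

The boundary map ∂_1: C_1 → C_0 is given by ∂[p,q] = [q] − [p]. For instance
  ∂[1,4] = [4] − [1].
As a 7×18 matrix over Z this has rank 6, with invariant factors (1,1,1,1,1,1).

The boundary map ∂_2: C_2 → C_1 acts by ∂[p,q,r] = [q,r] − [p,r] + [p,q]. For instance
  ∂[1,3,5] = [3,5] − [1,5] + [1,3],
  ∂[2,4,5] = [4,5] − [2,5] + [2,4].
The 18×12 boundary matrix has rank 12 and Smith normal form diag(1,1,1,1,1,1,1,1,1,1,1,2).

Now H_k = ker ∂_k / im ∂_{k+1}, so:

  H_0: rank C_0 − rank ∂_1 = 7 − 6 = 1, and the invariant factors of ∂_1 are all 1, so H_0 ≅ Z.
  H_1: rank ker ∂_1 − rank ∂_2 = (18 − 6) − 12 = 0, and ∂_2 has invariant factor 2 > 1, so H_1 ≅ Z/2Z.
  H_2: rank ker ∂_2 − rank ∂_3 = (12 − 12) − 0 = 0, and there is no ∂_3, so H_2 ≅ 0.

H_0 ≅ Z,  H_1 ≅ Z/2Z,  H_2 = 0.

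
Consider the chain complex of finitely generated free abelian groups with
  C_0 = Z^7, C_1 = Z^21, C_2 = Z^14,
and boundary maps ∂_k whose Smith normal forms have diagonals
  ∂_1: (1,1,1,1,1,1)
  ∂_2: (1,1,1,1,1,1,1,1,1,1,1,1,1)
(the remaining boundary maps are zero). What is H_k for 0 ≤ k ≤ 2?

H_0 ≅ Z,  H_1 ≅ Z^2,  H_2 ≅ Z.

H_0: b_0 = 7 − 0 − 6 = 1; torsion from ∂_1 factors > 1: none. So H_0 ≅ Z.
H_1: b_1 = 21 − 6 − 13 = 2; torsion from ∂_2 factors > 1: none. So H_1 ≅ Z^2.
H_2: b_2 = 14 − 13 − 0 = 1; torsion from ∂_3 factors > 1: none. So H_2 ≅ Z.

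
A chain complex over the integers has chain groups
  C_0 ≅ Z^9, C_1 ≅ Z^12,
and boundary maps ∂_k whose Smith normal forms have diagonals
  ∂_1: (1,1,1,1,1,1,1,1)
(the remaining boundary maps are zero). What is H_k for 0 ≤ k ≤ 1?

H_0: b_0 = 9 − 0 − 8 = 1; torsion from ∂_1 factors > 1: none. So H_0 = Z.
H_1: b_1 = 12 − 8 − 0 = 4; torsion from ∂_2 factors > 1: none. So H_1 = Z^4.

H_0 = Z,  H_1 = Z^4.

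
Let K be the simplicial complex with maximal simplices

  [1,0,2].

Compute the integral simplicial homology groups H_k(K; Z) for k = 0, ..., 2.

K has 3 vertices, 3 edges, 1 triangle.
rank ∂_0 = 0, rank ∂_1 = 2 ⇒ b_0 = 3 − 0 − 2 = 1; all invariant factors of ∂_1 are 1 so no torsion. So H_0 = Z.
rank ∂_1 = 2, rank ∂_2 = 1 ⇒ b_1 = 3 − 2 − 1 = 0; all invariant factors of ∂_2 are 1 so no torsion. So H_1 = 0.
rank ∂_2 = 1, rank ∂_3 = 0 ⇒ b_2 = 1 − 1 − 0 = 0. So H_2 = 0.

H_0 = Z,  H_1 = 0,  H_2 = 0.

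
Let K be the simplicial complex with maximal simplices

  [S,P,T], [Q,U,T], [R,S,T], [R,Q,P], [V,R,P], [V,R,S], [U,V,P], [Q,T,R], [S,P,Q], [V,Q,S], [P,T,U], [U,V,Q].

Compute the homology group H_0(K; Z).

Fix the vertex order P < Q < R < S < T < U < V and write every simplex with vertices in increasing order. Then dim K = 2 and the simplices of K are:

  0-simplices (7): P, Q, R, S, T, U, V
  1-simplices (18): PQ, PR, PS, PT, PU, PV, QR, QS, QT, QU, QV, RS, RT, RV, ST, SV, TU, UV
  2-simplices (12): PQR, PQS, PRV, PST, PTU, PUV, QRT, QSV, QTU, QUV, RST, RSV

so the chain groups are C_0 ≅ Z^7, C_1 ≅ Z^18, C_2 ≅ Z^12.

∂_1: C_1 → C_0 maps an edge to its endpoints' difference, ∂[p,q] = q − p.
The 7×18 boundary matrix has rank 6 and Smith normal form diag(1,1,1,1,1,1).

∂_2: C_2 → C_1 sends each 2-simplex [p,q,r] to [q,r] − [p,r] + [p,q]. For instance
  ∂QTU = TU − QU + QT,
  ∂PST = ST − PT + PS.
The 18×12 boundary matrix has rank 12 and Smith normal form diag(1,1,1,1,1,1,1,1,1,1,1,2).

From H_k ≅ ker(∂_k) / im(∂_{k+1}) we obtain:

  H_0: rank C_0 − rank ∂_1 = 7 − 6 = 1, and the invariant factors of ∂_1 are all 1, so H_0 = Z.

(K is a triangulation of the real projective plane RP^2.)

H_0 ≅ Z.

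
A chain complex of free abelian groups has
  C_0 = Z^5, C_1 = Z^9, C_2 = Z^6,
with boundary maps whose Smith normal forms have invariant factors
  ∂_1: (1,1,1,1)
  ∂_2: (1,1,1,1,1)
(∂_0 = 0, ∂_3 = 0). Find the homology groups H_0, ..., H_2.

H_0: b_0 = 5 − 0 − 4 = 1; torsion from ∂_1 factors > 1: none. So H_0 ≅ Z.
H_1: b_1 = 9 − 4 − 5 = 0; torsion from ∂_2 factors > 1: none. So H_1 ≅ 0.
H_2: b_2 = 6 − 5 − 0 = 1; torsion from ∂_3 factors > 1: none. So H_2 ≅ Z.

H_0 ≅ Z,  H_1 = 0,  H_2 ≅ Z.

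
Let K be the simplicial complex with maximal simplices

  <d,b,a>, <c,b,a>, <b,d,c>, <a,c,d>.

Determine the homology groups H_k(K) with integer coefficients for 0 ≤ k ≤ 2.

H_0 ≅ Z,  H_1 = 0,  H_2 ≅ Z.

Fix the vertex order a < b < c < d and write every simplex with vertices in increasing order. Then dim K = 2 and the simplices of K are:

  0-simplices (4): a, b, c, d
  1-simplices (6): ab, ac, ad, bc, bd, cd
  2-simplices (4): abc, abd, acd, bcd

Hence C_0 ≅ Z^4, C_1 ≅ Z^6, C_2 ≅ Z^4.

The boundary map ∂_1: C_1 → C_0 sends each edge [p,q] (with p < q) to q − p. For instance
  ∂cd = d − c.
The resulting 4×6 matrix has rank 3, and its Smith normal form has invariant factors (1,1,1).

∂_2: C_2 → C_1 acts by ∂[p,q,r] = [q,r] − [p,r] + [p,q]. For instance
  ∂bcd = cd − bd + bc,
  ∂acd = cd − ad + ac.
This gives a 6×4 integer matrix of rank 3; reducing to Smith normal form yields diagonal entries (1,1,1).

Now H_k = ker ∂_k / im ∂_{k+1}, so:

  H_0: rank C_0 − rank ∂_1 = 4 − 3 = 1, and the invariant factors of ∂_1 are all 1, so H_0 = Z.
  H_1: rank ker ∂_1 − rank ∂_2 = (6 − 3) − 3 = 0, and the invariant factors of ∂_2 are all 1, so H_1 = 0.
  H_2: rank ker ∂_2 − rank ∂_3 = (4 − 3) − 0 = 1, and there is no ∂_3, so H_2 = Z.

(K is a triangulation of the 2-sphere S^2.)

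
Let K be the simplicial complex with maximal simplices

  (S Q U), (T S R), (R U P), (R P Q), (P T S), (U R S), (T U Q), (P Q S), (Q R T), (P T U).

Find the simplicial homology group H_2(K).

H_2 = 0.

Fix the vertex order P < Q < R < S < T < U and write every simplex with vertices in increasing order. Then dim K = 2 and the simplices of K are:

  0-simplices (6): P, Q, R, S, T, U
  1-simplices (15): PQ, PR, PS, PT, PU, QR, QS, QT, QU, RS, RT, RU, ST, SU, TU
  2-simplices (10): PQR, PQS, PRU, PST, PTU, QRT, QSU, QTU, RST, RSU

giving chain groups C_0 ≅ Z^6, C_1 ≅ Z^15, C_2 ≅ Z^10.

The boundary map ∂_1: C_1 → C_0 sends each edge [p,q] (with p < q) to q − p.
This gives a 6×15 integer matrix of rank 5; reducing to Smith normal form yields diagonal entries (1,1,1,1,1).

∂_2: C_2 → C_1 acts by ∂[p,q,r] = [q,r] − [p,r] + [p,q]. For instance
  ∂QTU = TU − QU + QT,
  ∂PQR = QR − PR + PQ.
This gives a 15×10 integer matrix of rank 10; reducing to Smith normal form yields diagonal entries (1,1,1,1,1,1,1,1,1,2).

Reading off H_k = ker ∂_k / im ∂_{k+1}:

  H_2: rank ker ∂_2 − rank ∂_3 = (10 − 10) − 0 = 0, and there is no ∂_3, so H_2 = 0.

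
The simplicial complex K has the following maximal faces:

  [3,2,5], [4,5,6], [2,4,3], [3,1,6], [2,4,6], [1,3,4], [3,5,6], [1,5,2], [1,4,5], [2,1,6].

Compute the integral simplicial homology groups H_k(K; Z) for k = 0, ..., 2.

H_0 ≅ Z,  H_1 ≅ Z/2,  H_2 = 0.

Fix the vertex order 1 < 2 < 3 < 4 < 5 < 6 and write every simplex with vertices in increasing order. Then dim K = 2 and the simplices of K are:

  0-simplices (6): [1], [2], [3], [4], [5], [6]
  1-simplices (15): [1,2], [1,3], [1,4], [1,5], [1,6], [2,3], [2,4], [2,5], [2,6], [3,4], [3,5], [3,6], [4,5], [4,6], [5,6]
  2-simplices (10): [1,2,5], [1,2,6], [1,3,4], [1,3,6], [1,4,5], [2,3,4], [2,3,5], [2,4,6], [3,5,6], [4,5,6]

Hence C_0 ≅ Z^6, C_1 ≅ Z^15, C_2 ≅ Z^10.

Boundary ∂_1: C_1 → C_0 sends each edge [p,q] (with p < q) to q − p.
As a 6×15 matrix over Z this has rank 5, with invariant factors (1,1,1,1,1).

Boundary ∂_2: C_2 → C_1 maps a triangle to the signed sum of its edges. For instance
  ∂[2,4,6] = [4,6] − [2,6] + [2,4],
  ∂[1,3,6] = [3,6] − [1,6] + [1,3].
This gives a 15×10 integer matrix of rank 10; reducing to Smith normal form yields diagonal entries (1,1,1,1,1,1,1,1,1,2).

Reading off H_k = ker ∂_k / im ∂_{k+1}:

  H_0: rank C_0 − rank ∂_1 = 6 − 5 = 1, and the invariant factors of ∂_1 are all 1, so H_0 = Z.
  H_1: rank ker ∂_1 − rank ∂_2 = (15 − 5) − 10 = 0, and ∂_2 has invariant factor 2 > 1, so H_1 = Z/2.
  H_2: rank ker ∂_2 − rank ∂_3 = (10 − 10) − 0 = 0, and there is no ∂_3, so H_2 = 0.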